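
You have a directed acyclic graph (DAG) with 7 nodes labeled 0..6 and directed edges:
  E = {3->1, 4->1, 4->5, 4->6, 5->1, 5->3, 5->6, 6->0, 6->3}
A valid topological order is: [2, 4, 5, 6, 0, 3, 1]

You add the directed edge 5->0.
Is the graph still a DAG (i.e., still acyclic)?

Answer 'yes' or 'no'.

Answer: yes

Derivation:
Given toposort: [2, 4, 5, 6, 0, 3, 1]
Position of 5: index 2; position of 0: index 4
New edge 5->0: forward
Forward edge: respects the existing order. Still a DAG, same toposort still valid.
Still a DAG? yes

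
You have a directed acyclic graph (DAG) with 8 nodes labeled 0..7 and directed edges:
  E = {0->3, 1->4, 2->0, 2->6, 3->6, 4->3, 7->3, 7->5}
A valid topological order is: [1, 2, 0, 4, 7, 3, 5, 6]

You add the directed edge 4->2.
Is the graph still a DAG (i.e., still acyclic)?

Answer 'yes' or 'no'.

Answer: yes

Derivation:
Given toposort: [1, 2, 0, 4, 7, 3, 5, 6]
Position of 4: index 3; position of 2: index 1
New edge 4->2: backward (u after v in old order)
Backward edge: old toposort is now invalid. Check if this creates a cycle.
Does 2 already reach 4? Reachable from 2: [0, 2, 3, 6]. NO -> still a DAG (reorder needed).
Still a DAG? yes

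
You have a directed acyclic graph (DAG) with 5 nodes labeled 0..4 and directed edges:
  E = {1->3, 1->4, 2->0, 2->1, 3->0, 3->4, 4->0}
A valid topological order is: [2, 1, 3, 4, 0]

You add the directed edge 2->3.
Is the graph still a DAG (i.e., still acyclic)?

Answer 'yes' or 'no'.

Answer: yes

Derivation:
Given toposort: [2, 1, 3, 4, 0]
Position of 2: index 0; position of 3: index 2
New edge 2->3: forward
Forward edge: respects the existing order. Still a DAG, same toposort still valid.
Still a DAG? yes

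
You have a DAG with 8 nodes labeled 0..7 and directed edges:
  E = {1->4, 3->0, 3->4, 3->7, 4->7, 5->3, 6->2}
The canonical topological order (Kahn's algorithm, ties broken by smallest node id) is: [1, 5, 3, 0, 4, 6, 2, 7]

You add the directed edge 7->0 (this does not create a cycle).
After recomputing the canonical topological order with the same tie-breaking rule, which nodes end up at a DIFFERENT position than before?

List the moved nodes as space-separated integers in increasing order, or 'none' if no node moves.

Old toposort: [1, 5, 3, 0, 4, 6, 2, 7]
Added edge 7->0
Recompute Kahn (smallest-id tiebreak):
  initial in-degrees: [2, 0, 1, 1, 2, 0, 0, 2]
  ready (indeg=0): [1, 5, 6]
  pop 1: indeg[4]->1 | ready=[5, 6] | order so far=[1]
  pop 5: indeg[3]->0 | ready=[3, 6] | order so far=[1, 5]
  pop 3: indeg[0]->1; indeg[4]->0; indeg[7]->1 | ready=[4, 6] | order so far=[1, 5, 3]
  pop 4: indeg[7]->0 | ready=[6, 7] | order so far=[1, 5, 3, 4]
  pop 6: indeg[2]->0 | ready=[2, 7] | order so far=[1, 5, 3, 4, 6]
  pop 2: no out-edges | ready=[7] | order so far=[1, 5, 3, 4, 6, 2]
  pop 7: indeg[0]->0 | ready=[0] | order so far=[1, 5, 3, 4, 6, 2, 7]
  pop 0: no out-edges | ready=[] | order so far=[1, 5, 3, 4, 6, 2, 7, 0]
New canonical toposort: [1, 5, 3, 4, 6, 2, 7, 0]
Compare positions:
  Node 0: index 3 -> 7 (moved)
  Node 1: index 0 -> 0 (same)
  Node 2: index 6 -> 5 (moved)
  Node 3: index 2 -> 2 (same)
  Node 4: index 4 -> 3 (moved)
  Node 5: index 1 -> 1 (same)
  Node 6: index 5 -> 4 (moved)
  Node 7: index 7 -> 6 (moved)
Nodes that changed position: 0 2 4 6 7

Answer: 0 2 4 6 7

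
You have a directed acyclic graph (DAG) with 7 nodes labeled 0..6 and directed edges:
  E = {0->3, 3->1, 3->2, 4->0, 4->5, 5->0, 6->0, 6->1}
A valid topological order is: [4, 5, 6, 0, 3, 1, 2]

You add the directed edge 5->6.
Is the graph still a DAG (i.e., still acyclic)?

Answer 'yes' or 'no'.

Answer: yes

Derivation:
Given toposort: [4, 5, 6, 0, 3, 1, 2]
Position of 5: index 1; position of 6: index 2
New edge 5->6: forward
Forward edge: respects the existing order. Still a DAG, same toposort still valid.
Still a DAG? yes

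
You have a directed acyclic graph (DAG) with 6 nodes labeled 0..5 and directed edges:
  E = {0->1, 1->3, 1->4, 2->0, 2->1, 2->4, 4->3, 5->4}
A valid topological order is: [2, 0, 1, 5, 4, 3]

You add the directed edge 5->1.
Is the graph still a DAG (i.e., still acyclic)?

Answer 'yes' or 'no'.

Given toposort: [2, 0, 1, 5, 4, 3]
Position of 5: index 3; position of 1: index 2
New edge 5->1: backward (u after v in old order)
Backward edge: old toposort is now invalid. Check if this creates a cycle.
Does 1 already reach 5? Reachable from 1: [1, 3, 4]. NO -> still a DAG (reorder needed).
Still a DAG? yes

Answer: yes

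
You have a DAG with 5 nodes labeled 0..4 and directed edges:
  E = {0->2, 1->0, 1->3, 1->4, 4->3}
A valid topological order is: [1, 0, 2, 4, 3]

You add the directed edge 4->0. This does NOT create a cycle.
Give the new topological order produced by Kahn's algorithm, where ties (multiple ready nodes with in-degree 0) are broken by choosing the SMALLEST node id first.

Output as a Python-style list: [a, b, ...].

Old toposort: [1, 0, 2, 4, 3]
Added edge: 4->0
Position of 4 (3) > position of 0 (1). Must reorder: 4 must now come before 0.
Run Kahn's algorithm (break ties by smallest node id):
  initial in-degrees: [2, 0, 1, 2, 1]
  ready (indeg=0): [1]
  pop 1: indeg[0]->1; indeg[3]->1; indeg[4]->0 | ready=[4] | order so far=[1]
  pop 4: indeg[0]->0; indeg[3]->0 | ready=[0, 3] | order so far=[1, 4]
  pop 0: indeg[2]->0 | ready=[2, 3] | order so far=[1, 4, 0]
  pop 2: no out-edges | ready=[3] | order so far=[1, 4, 0, 2]
  pop 3: no out-edges | ready=[] | order so far=[1, 4, 0, 2, 3]
  Result: [1, 4, 0, 2, 3]

Answer: [1, 4, 0, 2, 3]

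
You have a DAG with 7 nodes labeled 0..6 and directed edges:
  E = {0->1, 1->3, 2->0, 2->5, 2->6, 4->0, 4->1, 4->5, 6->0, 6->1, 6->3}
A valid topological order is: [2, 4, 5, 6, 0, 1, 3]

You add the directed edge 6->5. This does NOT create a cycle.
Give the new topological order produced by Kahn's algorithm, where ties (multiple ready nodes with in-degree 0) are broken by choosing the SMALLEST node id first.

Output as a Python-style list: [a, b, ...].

Old toposort: [2, 4, 5, 6, 0, 1, 3]
Added edge: 6->5
Position of 6 (3) > position of 5 (2). Must reorder: 6 must now come before 5.
Run Kahn's algorithm (break ties by smallest node id):
  initial in-degrees: [3, 3, 0, 2, 0, 3, 1]
  ready (indeg=0): [2, 4]
  pop 2: indeg[0]->2; indeg[5]->2; indeg[6]->0 | ready=[4, 6] | order so far=[2]
  pop 4: indeg[0]->1; indeg[1]->2; indeg[5]->1 | ready=[6] | order so far=[2, 4]
  pop 6: indeg[0]->0; indeg[1]->1; indeg[3]->1; indeg[5]->0 | ready=[0, 5] | order so far=[2, 4, 6]
  pop 0: indeg[1]->0 | ready=[1, 5] | order so far=[2, 4, 6, 0]
  pop 1: indeg[3]->0 | ready=[3, 5] | order so far=[2, 4, 6, 0, 1]
  pop 3: no out-edges | ready=[5] | order so far=[2, 4, 6, 0, 1, 3]
  pop 5: no out-edges | ready=[] | order so far=[2, 4, 6, 0, 1, 3, 5]
  Result: [2, 4, 6, 0, 1, 3, 5]

Answer: [2, 4, 6, 0, 1, 3, 5]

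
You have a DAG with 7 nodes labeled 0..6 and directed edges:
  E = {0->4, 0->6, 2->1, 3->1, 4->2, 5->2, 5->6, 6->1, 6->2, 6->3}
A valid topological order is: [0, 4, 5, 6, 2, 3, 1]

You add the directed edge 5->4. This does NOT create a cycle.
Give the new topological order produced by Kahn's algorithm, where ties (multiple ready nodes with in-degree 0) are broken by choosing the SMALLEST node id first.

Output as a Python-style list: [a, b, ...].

Old toposort: [0, 4, 5, 6, 2, 3, 1]
Added edge: 5->4
Position of 5 (2) > position of 4 (1). Must reorder: 5 must now come before 4.
Run Kahn's algorithm (break ties by smallest node id):
  initial in-degrees: [0, 3, 3, 1, 2, 0, 2]
  ready (indeg=0): [0, 5]
  pop 0: indeg[4]->1; indeg[6]->1 | ready=[5] | order so far=[0]
  pop 5: indeg[2]->2; indeg[4]->0; indeg[6]->0 | ready=[4, 6] | order so far=[0, 5]
  pop 4: indeg[2]->1 | ready=[6] | order so far=[0, 5, 4]
  pop 6: indeg[1]->2; indeg[2]->0; indeg[3]->0 | ready=[2, 3] | order so far=[0, 5, 4, 6]
  pop 2: indeg[1]->1 | ready=[3] | order so far=[0, 5, 4, 6, 2]
  pop 3: indeg[1]->0 | ready=[1] | order so far=[0, 5, 4, 6, 2, 3]
  pop 1: no out-edges | ready=[] | order so far=[0, 5, 4, 6, 2, 3, 1]
  Result: [0, 5, 4, 6, 2, 3, 1]

Answer: [0, 5, 4, 6, 2, 3, 1]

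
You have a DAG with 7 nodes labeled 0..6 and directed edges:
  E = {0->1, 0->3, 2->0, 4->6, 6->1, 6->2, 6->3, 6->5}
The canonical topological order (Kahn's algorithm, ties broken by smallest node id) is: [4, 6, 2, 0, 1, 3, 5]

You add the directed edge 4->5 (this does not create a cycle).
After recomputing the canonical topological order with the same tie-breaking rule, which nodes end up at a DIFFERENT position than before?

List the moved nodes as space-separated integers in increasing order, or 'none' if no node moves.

Old toposort: [4, 6, 2, 0, 1, 3, 5]
Added edge 4->5
Recompute Kahn (smallest-id tiebreak):
  initial in-degrees: [1, 2, 1, 2, 0, 2, 1]
  ready (indeg=0): [4]
  pop 4: indeg[5]->1; indeg[6]->0 | ready=[6] | order so far=[4]
  pop 6: indeg[1]->1; indeg[2]->0; indeg[3]->1; indeg[5]->0 | ready=[2, 5] | order so far=[4, 6]
  pop 2: indeg[0]->0 | ready=[0, 5] | order so far=[4, 6, 2]
  pop 0: indeg[1]->0; indeg[3]->0 | ready=[1, 3, 5] | order so far=[4, 6, 2, 0]
  pop 1: no out-edges | ready=[3, 5] | order so far=[4, 6, 2, 0, 1]
  pop 3: no out-edges | ready=[5] | order so far=[4, 6, 2, 0, 1, 3]
  pop 5: no out-edges | ready=[] | order so far=[4, 6, 2, 0, 1, 3, 5]
New canonical toposort: [4, 6, 2, 0, 1, 3, 5]
Compare positions:
  Node 0: index 3 -> 3 (same)
  Node 1: index 4 -> 4 (same)
  Node 2: index 2 -> 2 (same)
  Node 3: index 5 -> 5 (same)
  Node 4: index 0 -> 0 (same)
  Node 5: index 6 -> 6 (same)
  Node 6: index 1 -> 1 (same)
Nodes that changed position: none

Answer: none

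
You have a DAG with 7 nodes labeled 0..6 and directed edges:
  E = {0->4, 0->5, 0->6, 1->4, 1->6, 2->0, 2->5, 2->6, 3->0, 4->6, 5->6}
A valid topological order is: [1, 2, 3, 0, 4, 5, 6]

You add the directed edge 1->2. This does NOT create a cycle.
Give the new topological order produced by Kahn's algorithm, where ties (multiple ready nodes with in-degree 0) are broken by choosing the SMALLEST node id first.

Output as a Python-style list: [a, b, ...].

Old toposort: [1, 2, 3, 0, 4, 5, 6]
Added edge: 1->2
Position of 1 (0) < position of 2 (1). Old order still valid.
Run Kahn's algorithm (break ties by smallest node id):
  initial in-degrees: [2, 0, 1, 0, 2, 2, 5]
  ready (indeg=0): [1, 3]
  pop 1: indeg[2]->0; indeg[4]->1; indeg[6]->4 | ready=[2, 3] | order so far=[1]
  pop 2: indeg[0]->1; indeg[5]->1; indeg[6]->3 | ready=[3] | order so far=[1, 2]
  pop 3: indeg[0]->0 | ready=[0] | order so far=[1, 2, 3]
  pop 0: indeg[4]->0; indeg[5]->0; indeg[6]->2 | ready=[4, 5] | order so far=[1, 2, 3, 0]
  pop 4: indeg[6]->1 | ready=[5] | order so far=[1, 2, 3, 0, 4]
  pop 5: indeg[6]->0 | ready=[6] | order so far=[1, 2, 3, 0, 4, 5]
  pop 6: no out-edges | ready=[] | order so far=[1, 2, 3, 0, 4, 5, 6]
  Result: [1, 2, 3, 0, 4, 5, 6]

Answer: [1, 2, 3, 0, 4, 5, 6]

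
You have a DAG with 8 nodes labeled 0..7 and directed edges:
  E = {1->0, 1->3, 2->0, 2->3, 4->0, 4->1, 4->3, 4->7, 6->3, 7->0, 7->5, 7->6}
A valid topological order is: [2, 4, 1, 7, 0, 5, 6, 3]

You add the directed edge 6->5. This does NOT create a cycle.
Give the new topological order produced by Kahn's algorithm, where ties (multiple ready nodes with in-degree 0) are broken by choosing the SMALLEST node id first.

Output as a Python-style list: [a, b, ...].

Old toposort: [2, 4, 1, 7, 0, 5, 6, 3]
Added edge: 6->5
Position of 6 (6) > position of 5 (5). Must reorder: 6 must now come before 5.
Run Kahn's algorithm (break ties by smallest node id):
  initial in-degrees: [4, 1, 0, 4, 0, 2, 1, 1]
  ready (indeg=0): [2, 4]
  pop 2: indeg[0]->3; indeg[3]->3 | ready=[4] | order so far=[2]
  pop 4: indeg[0]->2; indeg[1]->0; indeg[3]->2; indeg[7]->0 | ready=[1, 7] | order so far=[2, 4]
  pop 1: indeg[0]->1; indeg[3]->1 | ready=[7] | order so far=[2, 4, 1]
  pop 7: indeg[0]->0; indeg[5]->1; indeg[6]->0 | ready=[0, 6] | order so far=[2, 4, 1, 7]
  pop 0: no out-edges | ready=[6] | order so far=[2, 4, 1, 7, 0]
  pop 6: indeg[3]->0; indeg[5]->0 | ready=[3, 5] | order so far=[2, 4, 1, 7, 0, 6]
  pop 3: no out-edges | ready=[5] | order so far=[2, 4, 1, 7, 0, 6, 3]
  pop 5: no out-edges | ready=[] | order so far=[2, 4, 1, 7, 0, 6, 3, 5]
  Result: [2, 4, 1, 7, 0, 6, 3, 5]

Answer: [2, 4, 1, 7, 0, 6, 3, 5]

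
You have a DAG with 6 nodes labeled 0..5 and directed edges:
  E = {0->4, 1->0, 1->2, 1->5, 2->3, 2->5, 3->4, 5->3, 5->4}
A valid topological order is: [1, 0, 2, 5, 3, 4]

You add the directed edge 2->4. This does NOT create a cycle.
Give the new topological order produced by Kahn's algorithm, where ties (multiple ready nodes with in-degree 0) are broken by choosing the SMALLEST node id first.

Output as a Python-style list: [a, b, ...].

Answer: [1, 0, 2, 5, 3, 4]

Derivation:
Old toposort: [1, 0, 2, 5, 3, 4]
Added edge: 2->4
Position of 2 (2) < position of 4 (5). Old order still valid.
Run Kahn's algorithm (break ties by smallest node id):
  initial in-degrees: [1, 0, 1, 2, 4, 2]
  ready (indeg=0): [1]
  pop 1: indeg[0]->0; indeg[2]->0; indeg[5]->1 | ready=[0, 2] | order so far=[1]
  pop 0: indeg[4]->3 | ready=[2] | order so far=[1, 0]
  pop 2: indeg[3]->1; indeg[4]->2; indeg[5]->0 | ready=[5] | order so far=[1, 0, 2]
  pop 5: indeg[3]->0; indeg[4]->1 | ready=[3] | order so far=[1, 0, 2, 5]
  pop 3: indeg[4]->0 | ready=[4] | order so far=[1, 0, 2, 5, 3]
  pop 4: no out-edges | ready=[] | order so far=[1, 0, 2, 5, 3, 4]
  Result: [1, 0, 2, 5, 3, 4]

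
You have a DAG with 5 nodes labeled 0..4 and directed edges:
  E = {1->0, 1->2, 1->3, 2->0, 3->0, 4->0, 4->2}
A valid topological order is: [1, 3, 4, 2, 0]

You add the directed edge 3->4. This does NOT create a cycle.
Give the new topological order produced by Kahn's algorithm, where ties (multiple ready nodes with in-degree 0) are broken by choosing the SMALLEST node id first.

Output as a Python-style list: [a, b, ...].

Answer: [1, 3, 4, 2, 0]

Derivation:
Old toposort: [1, 3, 4, 2, 0]
Added edge: 3->4
Position of 3 (1) < position of 4 (2). Old order still valid.
Run Kahn's algorithm (break ties by smallest node id):
  initial in-degrees: [4, 0, 2, 1, 1]
  ready (indeg=0): [1]
  pop 1: indeg[0]->3; indeg[2]->1; indeg[3]->0 | ready=[3] | order so far=[1]
  pop 3: indeg[0]->2; indeg[4]->0 | ready=[4] | order so far=[1, 3]
  pop 4: indeg[0]->1; indeg[2]->0 | ready=[2] | order so far=[1, 3, 4]
  pop 2: indeg[0]->0 | ready=[0] | order so far=[1, 3, 4, 2]
  pop 0: no out-edges | ready=[] | order so far=[1, 3, 4, 2, 0]
  Result: [1, 3, 4, 2, 0]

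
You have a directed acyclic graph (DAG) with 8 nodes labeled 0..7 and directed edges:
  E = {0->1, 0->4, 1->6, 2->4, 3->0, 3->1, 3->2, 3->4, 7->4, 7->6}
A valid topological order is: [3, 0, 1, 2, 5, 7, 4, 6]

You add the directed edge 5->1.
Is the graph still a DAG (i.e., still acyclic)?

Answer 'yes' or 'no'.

Answer: yes

Derivation:
Given toposort: [3, 0, 1, 2, 5, 7, 4, 6]
Position of 5: index 4; position of 1: index 2
New edge 5->1: backward (u after v in old order)
Backward edge: old toposort is now invalid. Check if this creates a cycle.
Does 1 already reach 5? Reachable from 1: [1, 6]. NO -> still a DAG (reorder needed).
Still a DAG? yes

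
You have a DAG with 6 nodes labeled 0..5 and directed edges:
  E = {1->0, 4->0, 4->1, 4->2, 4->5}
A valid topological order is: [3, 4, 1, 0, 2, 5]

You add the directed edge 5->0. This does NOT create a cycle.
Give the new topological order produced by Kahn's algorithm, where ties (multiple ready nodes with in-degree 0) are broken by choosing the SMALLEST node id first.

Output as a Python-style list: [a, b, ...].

Answer: [3, 4, 1, 2, 5, 0]

Derivation:
Old toposort: [3, 4, 1, 0, 2, 5]
Added edge: 5->0
Position of 5 (5) > position of 0 (3). Must reorder: 5 must now come before 0.
Run Kahn's algorithm (break ties by smallest node id):
  initial in-degrees: [3, 1, 1, 0, 0, 1]
  ready (indeg=0): [3, 4]
  pop 3: no out-edges | ready=[4] | order so far=[3]
  pop 4: indeg[0]->2; indeg[1]->0; indeg[2]->0; indeg[5]->0 | ready=[1, 2, 5] | order so far=[3, 4]
  pop 1: indeg[0]->1 | ready=[2, 5] | order so far=[3, 4, 1]
  pop 2: no out-edges | ready=[5] | order so far=[3, 4, 1, 2]
  pop 5: indeg[0]->0 | ready=[0] | order so far=[3, 4, 1, 2, 5]
  pop 0: no out-edges | ready=[] | order so far=[3, 4, 1, 2, 5, 0]
  Result: [3, 4, 1, 2, 5, 0]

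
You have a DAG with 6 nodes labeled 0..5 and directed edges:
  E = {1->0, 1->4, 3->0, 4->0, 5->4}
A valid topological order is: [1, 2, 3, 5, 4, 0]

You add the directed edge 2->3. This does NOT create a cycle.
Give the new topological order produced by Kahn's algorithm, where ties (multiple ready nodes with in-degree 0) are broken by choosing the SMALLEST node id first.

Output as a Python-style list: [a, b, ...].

Answer: [1, 2, 3, 5, 4, 0]

Derivation:
Old toposort: [1, 2, 3, 5, 4, 0]
Added edge: 2->3
Position of 2 (1) < position of 3 (2). Old order still valid.
Run Kahn's algorithm (break ties by smallest node id):
  initial in-degrees: [3, 0, 0, 1, 2, 0]
  ready (indeg=0): [1, 2, 5]
  pop 1: indeg[0]->2; indeg[4]->1 | ready=[2, 5] | order so far=[1]
  pop 2: indeg[3]->0 | ready=[3, 5] | order so far=[1, 2]
  pop 3: indeg[0]->1 | ready=[5] | order so far=[1, 2, 3]
  pop 5: indeg[4]->0 | ready=[4] | order so far=[1, 2, 3, 5]
  pop 4: indeg[0]->0 | ready=[0] | order so far=[1, 2, 3, 5, 4]
  pop 0: no out-edges | ready=[] | order so far=[1, 2, 3, 5, 4, 0]
  Result: [1, 2, 3, 5, 4, 0]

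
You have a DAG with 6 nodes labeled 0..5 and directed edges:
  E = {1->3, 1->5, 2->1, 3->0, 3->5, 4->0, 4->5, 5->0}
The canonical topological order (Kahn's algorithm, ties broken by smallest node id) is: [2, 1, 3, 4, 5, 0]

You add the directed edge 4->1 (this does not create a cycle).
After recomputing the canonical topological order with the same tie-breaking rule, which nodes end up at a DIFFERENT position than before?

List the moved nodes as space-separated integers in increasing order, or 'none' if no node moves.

Answer: 1 3 4

Derivation:
Old toposort: [2, 1, 3, 4, 5, 0]
Added edge 4->1
Recompute Kahn (smallest-id tiebreak):
  initial in-degrees: [3, 2, 0, 1, 0, 3]
  ready (indeg=0): [2, 4]
  pop 2: indeg[1]->1 | ready=[4] | order so far=[2]
  pop 4: indeg[0]->2; indeg[1]->0; indeg[5]->2 | ready=[1] | order so far=[2, 4]
  pop 1: indeg[3]->0; indeg[5]->1 | ready=[3] | order so far=[2, 4, 1]
  pop 3: indeg[0]->1; indeg[5]->0 | ready=[5] | order so far=[2, 4, 1, 3]
  pop 5: indeg[0]->0 | ready=[0] | order so far=[2, 4, 1, 3, 5]
  pop 0: no out-edges | ready=[] | order so far=[2, 4, 1, 3, 5, 0]
New canonical toposort: [2, 4, 1, 3, 5, 0]
Compare positions:
  Node 0: index 5 -> 5 (same)
  Node 1: index 1 -> 2 (moved)
  Node 2: index 0 -> 0 (same)
  Node 3: index 2 -> 3 (moved)
  Node 4: index 3 -> 1 (moved)
  Node 5: index 4 -> 4 (same)
Nodes that changed position: 1 3 4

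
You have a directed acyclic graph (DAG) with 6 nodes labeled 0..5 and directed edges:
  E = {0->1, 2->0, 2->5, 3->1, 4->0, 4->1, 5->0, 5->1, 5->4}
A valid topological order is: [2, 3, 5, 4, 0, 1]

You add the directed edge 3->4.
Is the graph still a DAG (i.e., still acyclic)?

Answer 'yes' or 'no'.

Given toposort: [2, 3, 5, 4, 0, 1]
Position of 3: index 1; position of 4: index 3
New edge 3->4: forward
Forward edge: respects the existing order. Still a DAG, same toposort still valid.
Still a DAG? yes

Answer: yes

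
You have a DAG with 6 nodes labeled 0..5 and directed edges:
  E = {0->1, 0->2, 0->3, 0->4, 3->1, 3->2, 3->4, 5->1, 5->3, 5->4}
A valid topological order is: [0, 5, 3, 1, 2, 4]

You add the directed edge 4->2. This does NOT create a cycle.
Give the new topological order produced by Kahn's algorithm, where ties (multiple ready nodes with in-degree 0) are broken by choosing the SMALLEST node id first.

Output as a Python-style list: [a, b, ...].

Old toposort: [0, 5, 3, 1, 2, 4]
Added edge: 4->2
Position of 4 (5) > position of 2 (4). Must reorder: 4 must now come before 2.
Run Kahn's algorithm (break ties by smallest node id):
  initial in-degrees: [0, 3, 3, 2, 3, 0]
  ready (indeg=0): [0, 5]
  pop 0: indeg[1]->2; indeg[2]->2; indeg[3]->1; indeg[4]->2 | ready=[5] | order so far=[0]
  pop 5: indeg[1]->1; indeg[3]->0; indeg[4]->1 | ready=[3] | order so far=[0, 5]
  pop 3: indeg[1]->0; indeg[2]->1; indeg[4]->0 | ready=[1, 4] | order so far=[0, 5, 3]
  pop 1: no out-edges | ready=[4] | order so far=[0, 5, 3, 1]
  pop 4: indeg[2]->0 | ready=[2] | order so far=[0, 5, 3, 1, 4]
  pop 2: no out-edges | ready=[] | order so far=[0, 5, 3, 1, 4, 2]
  Result: [0, 5, 3, 1, 4, 2]

Answer: [0, 5, 3, 1, 4, 2]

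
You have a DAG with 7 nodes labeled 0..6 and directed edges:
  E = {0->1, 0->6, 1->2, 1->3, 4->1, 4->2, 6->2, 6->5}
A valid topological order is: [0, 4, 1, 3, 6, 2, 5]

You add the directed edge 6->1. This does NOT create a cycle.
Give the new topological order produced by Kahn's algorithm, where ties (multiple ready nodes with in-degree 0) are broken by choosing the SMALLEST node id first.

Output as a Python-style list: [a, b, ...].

Old toposort: [0, 4, 1, 3, 6, 2, 5]
Added edge: 6->1
Position of 6 (4) > position of 1 (2). Must reorder: 6 must now come before 1.
Run Kahn's algorithm (break ties by smallest node id):
  initial in-degrees: [0, 3, 3, 1, 0, 1, 1]
  ready (indeg=0): [0, 4]
  pop 0: indeg[1]->2; indeg[6]->0 | ready=[4, 6] | order so far=[0]
  pop 4: indeg[1]->1; indeg[2]->2 | ready=[6] | order so far=[0, 4]
  pop 6: indeg[1]->0; indeg[2]->1; indeg[5]->0 | ready=[1, 5] | order so far=[0, 4, 6]
  pop 1: indeg[2]->0; indeg[3]->0 | ready=[2, 3, 5] | order so far=[0, 4, 6, 1]
  pop 2: no out-edges | ready=[3, 5] | order so far=[0, 4, 6, 1, 2]
  pop 3: no out-edges | ready=[5] | order so far=[0, 4, 6, 1, 2, 3]
  pop 5: no out-edges | ready=[] | order so far=[0, 4, 6, 1, 2, 3, 5]
  Result: [0, 4, 6, 1, 2, 3, 5]

Answer: [0, 4, 6, 1, 2, 3, 5]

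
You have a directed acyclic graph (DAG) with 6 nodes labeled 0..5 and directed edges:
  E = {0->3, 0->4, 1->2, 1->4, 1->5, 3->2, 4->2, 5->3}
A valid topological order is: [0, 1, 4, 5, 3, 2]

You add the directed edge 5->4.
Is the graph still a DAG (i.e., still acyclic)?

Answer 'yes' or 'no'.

Given toposort: [0, 1, 4, 5, 3, 2]
Position of 5: index 3; position of 4: index 2
New edge 5->4: backward (u after v in old order)
Backward edge: old toposort is now invalid. Check if this creates a cycle.
Does 4 already reach 5? Reachable from 4: [2, 4]. NO -> still a DAG (reorder needed).
Still a DAG? yes

Answer: yes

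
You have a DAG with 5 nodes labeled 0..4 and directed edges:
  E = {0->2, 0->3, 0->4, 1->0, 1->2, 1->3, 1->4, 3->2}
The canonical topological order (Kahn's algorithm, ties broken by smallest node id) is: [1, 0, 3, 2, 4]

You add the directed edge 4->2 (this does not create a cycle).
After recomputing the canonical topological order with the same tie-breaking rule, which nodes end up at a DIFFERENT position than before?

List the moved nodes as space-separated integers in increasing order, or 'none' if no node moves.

Answer: 2 4

Derivation:
Old toposort: [1, 0, 3, 2, 4]
Added edge 4->2
Recompute Kahn (smallest-id tiebreak):
  initial in-degrees: [1, 0, 4, 2, 2]
  ready (indeg=0): [1]
  pop 1: indeg[0]->0; indeg[2]->3; indeg[3]->1; indeg[4]->1 | ready=[0] | order so far=[1]
  pop 0: indeg[2]->2; indeg[3]->0; indeg[4]->0 | ready=[3, 4] | order so far=[1, 0]
  pop 3: indeg[2]->1 | ready=[4] | order so far=[1, 0, 3]
  pop 4: indeg[2]->0 | ready=[2] | order so far=[1, 0, 3, 4]
  pop 2: no out-edges | ready=[] | order so far=[1, 0, 3, 4, 2]
New canonical toposort: [1, 0, 3, 4, 2]
Compare positions:
  Node 0: index 1 -> 1 (same)
  Node 1: index 0 -> 0 (same)
  Node 2: index 3 -> 4 (moved)
  Node 3: index 2 -> 2 (same)
  Node 4: index 4 -> 3 (moved)
Nodes that changed position: 2 4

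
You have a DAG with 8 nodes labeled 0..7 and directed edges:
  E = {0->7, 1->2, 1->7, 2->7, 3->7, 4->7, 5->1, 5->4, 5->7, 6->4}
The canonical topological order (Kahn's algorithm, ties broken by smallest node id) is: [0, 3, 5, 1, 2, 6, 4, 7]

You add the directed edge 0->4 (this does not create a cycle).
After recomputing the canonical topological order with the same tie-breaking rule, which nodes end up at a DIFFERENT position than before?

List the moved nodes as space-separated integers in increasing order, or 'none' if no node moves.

Old toposort: [0, 3, 5, 1, 2, 6, 4, 7]
Added edge 0->4
Recompute Kahn (smallest-id tiebreak):
  initial in-degrees: [0, 1, 1, 0, 3, 0, 0, 6]
  ready (indeg=0): [0, 3, 5, 6]
  pop 0: indeg[4]->2; indeg[7]->5 | ready=[3, 5, 6] | order so far=[0]
  pop 3: indeg[7]->4 | ready=[5, 6] | order so far=[0, 3]
  pop 5: indeg[1]->0; indeg[4]->1; indeg[7]->3 | ready=[1, 6] | order so far=[0, 3, 5]
  pop 1: indeg[2]->0; indeg[7]->2 | ready=[2, 6] | order so far=[0, 3, 5, 1]
  pop 2: indeg[7]->1 | ready=[6] | order so far=[0, 3, 5, 1, 2]
  pop 6: indeg[4]->0 | ready=[4] | order so far=[0, 3, 5, 1, 2, 6]
  pop 4: indeg[7]->0 | ready=[7] | order so far=[0, 3, 5, 1, 2, 6, 4]
  pop 7: no out-edges | ready=[] | order so far=[0, 3, 5, 1, 2, 6, 4, 7]
New canonical toposort: [0, 3, 5, 1, 2, 6, 4, 7]
Compare positions:
  Node 0: index 0 -> 0 (same)
  Node 1: index 3 -> 3 (same)
  Node 2: index 4 -> 4 (same)
  Node 3: index 1 -> 1 (same)
  Node 4: index 6 -> 6 (same)
  Node 5: index 2 -> 2 (same)
  Node 6: index 5 -> 5 (same)
  Node 7: index 7 -> 7 (same)
Nodes that changed position: none

Answer: none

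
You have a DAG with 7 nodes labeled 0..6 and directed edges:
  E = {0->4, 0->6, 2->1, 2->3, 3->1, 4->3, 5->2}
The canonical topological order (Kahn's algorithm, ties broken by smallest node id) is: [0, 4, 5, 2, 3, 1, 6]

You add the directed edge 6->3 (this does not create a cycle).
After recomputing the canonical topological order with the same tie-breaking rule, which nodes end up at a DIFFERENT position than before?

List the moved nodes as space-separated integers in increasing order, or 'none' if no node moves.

Answer: 1 3 6

Derivation:
Old toposort: [0, 4, 5, 2, 3, 1, 6]
Added edge 6->3
Recompute Kahn (smallest-id tiebreak):
  initial in-degrees: [0, 2, 1, 3, 1, 0, 1]
  ready (indeg=0): [0, 5]
  pop 0: indeg[4]->0; indeg[6]->0 | ready=[4, 5, 6] | order so far=[0]
  pop 4: indeg[3]->2 | ready=[5, 6] | order so far=[0, 4]
  pop 5: indeg[2]->0 | ready=[2, 6] | order so far=[0, 4, 5]
  pop 2: indeg[1]->1; indeg[3]->1 | ready=[6] | order so far=[0, 4, 5, 2]
  pop 6: indeg[3]->0 | ready=[3] | order so far=[0, 4, 5, 2, 6]
  pop 3: indeg[1]->0 | ready=[1] | order so far=[0, 4, 5, 2, 6, 3]
  pop 1: no out-edges | ready=[] | order so far=[0, 4, 5, 2, 6, 3, 1]
New canonical toposort: [0, 4, 5, 2, 6, 3, 1]
Compare positions:
  Node 0: index 0 -> 0 (same)
  Node 1: index 5 -> 6 (moved)
  Node 2: index 3 -> 3 (same)
  Node 3: index 4 -> 5 (moved)
  Node 4: index 1 -> 1 (same)
  Node 5: index 2 -> 2 (same)
  Node 6: index 6 -> 4 (moved)
Nodes that changed position: 1 3 6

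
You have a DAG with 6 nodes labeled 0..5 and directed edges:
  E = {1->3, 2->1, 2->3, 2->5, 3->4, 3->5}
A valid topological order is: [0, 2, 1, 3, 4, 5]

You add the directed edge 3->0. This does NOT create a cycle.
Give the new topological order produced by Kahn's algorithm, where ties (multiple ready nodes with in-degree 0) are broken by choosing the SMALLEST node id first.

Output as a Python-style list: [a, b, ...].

Old toposort: [0, 2, 1, 3, 4, 5]
Added edge: 3->0
Position of 3 (3) > position of 0 (0). Must reorder: 3 must now come before 0.
Run Kahn's algorithm (break ties by smallest node id):
  initial in-degrees: [1, 1, 0, 2, 1, 2]
  ready (indeg=0): [2]
  pop 2: indeg[1]->0; indeg[3]->1; indeg[5]->1 | ready=[1] | order so far=[2]
  pop 1: indeg[3]->0 | ready=[3] | order so far=[2, 1]
  pop 3: indeg[0]->0; indeg[4]->0; indeg[5]->0 | ready=[0, 4, 5] | order so far=[2, 1, 3]
  pop 0: no out-edges | ready=[4, 5] | order so far=[2, 1, 3, 0]
  pop 4: no out-edges | ready=[5] | order so far=[2, 1, 3, 0, 4]
  pop 5: no out-edges | ready=[] | order so far=[2, 1, 3, 0, 4, 5]
  Result: [2, 1, 3, 0, 4, 5]

Answer: [2, 1, 3, 0, 4, 5]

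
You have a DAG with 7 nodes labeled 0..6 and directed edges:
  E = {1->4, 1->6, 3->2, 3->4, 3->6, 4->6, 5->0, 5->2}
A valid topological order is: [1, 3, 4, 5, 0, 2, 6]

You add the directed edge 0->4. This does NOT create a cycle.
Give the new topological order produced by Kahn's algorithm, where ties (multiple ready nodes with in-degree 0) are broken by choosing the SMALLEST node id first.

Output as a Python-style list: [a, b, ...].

Answer: [1, 3, 5, 0, 2, 4, 6]

Derivation:
Old toposort: [1, 3, 4, 5, 0, 2, 6]
Added edge: 0->4
Position of 0 (4) > position of 4 (2). Must reorder: 0 must now come before 4.
Run Kahn's algorithm (break ties by smallest node id):
  initial in-degrees: [1, 0, 2, 0, 3, 0, 3]
  ready (indeg=0): [1, 3, 5]
  pop 1: indeg[4]->2; indeg[6]->2 | ready=[3, 5] | order so far=[1]
  pop 3: indeg[2]->1; indeg[4]->1; indeg[6]->1 | ready=[5] | order so far=[1, 3]
  pop 5: indeg[0]->0; indeg[2]->0 | ready=[0, 2] | order so far=[1, 3, 5]
  pop 0: indeg[4]->0 | ready=[2, 4] | order so far=[1, 3, 5, 0]
  pop 2: no out-edges | ready=[4] | order so far=[1, 3, 5, 0, 2]
  pop 4: indeg[6]->0 | ready=[6] | order so far=[1, 3, 5, 0, 2, 4]
  pop 6: no out-edges | ready=[] | order so far=[1, 3, 5, 0, 2, 4, 6]
  Result: [1, 3, 5, 0, 2, 4, 6]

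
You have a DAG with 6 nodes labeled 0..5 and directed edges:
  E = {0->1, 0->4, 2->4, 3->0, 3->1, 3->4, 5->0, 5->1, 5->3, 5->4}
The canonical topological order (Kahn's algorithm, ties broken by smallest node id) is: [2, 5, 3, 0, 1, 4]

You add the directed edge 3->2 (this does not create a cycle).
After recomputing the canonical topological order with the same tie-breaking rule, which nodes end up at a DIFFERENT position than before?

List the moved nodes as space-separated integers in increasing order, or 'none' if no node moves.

Old toposort: [2, 5, 3, 0, 1, 4]
Added edge 3->2
Recompute Kahn (smallest-id tiebreak):
  initial in-degrees: [2, 3, 1, 1, 4, 0]
  ready (indeg=0): [5]
  pop 5: indeg[0]->1; indeg[1]->2; indeg[3]->0; indeg[4]->3 | ready=[3] | order so far=[5]
  pop 3: indeg[0]->0; indeg[1]->1; indeg[2]->0; indeg[4]->2 | ready=[0, 2] | order so far=[5, 3]
  pop 0: indeg[1]->0; indeg[4]->1 | ready=[1, 2] | order so far=[5, 3, 0]
  pop 1: no out-edges | ready=[2] | order so far=[5, 3, 0, 1]
  pop 2: indeg[4]->0 | ready=[4] | order so far=[5, 3, 0, 1, 2]
  pop 4: no out-edges | ready=[] | order so far=[5, 3, 0, 1, 2, 4]
New canonical toposort: [5, 3, 0, 1, 2, 4]
Compare positions:
  Node 0: index 3 -> 2 (moved)
  Node 1: index 4 -> 3 (moved)
  Node 2: index 0 -> 4 (moved)
  Node 3: index 2 -> 1 (moved)
  Node 4: index 5 -> 5 (same)
  Node 5: index 1 -> 0 (moved)
Nodes that changed position: 0 1 2 3 5

Answer: 0 1 2 3 5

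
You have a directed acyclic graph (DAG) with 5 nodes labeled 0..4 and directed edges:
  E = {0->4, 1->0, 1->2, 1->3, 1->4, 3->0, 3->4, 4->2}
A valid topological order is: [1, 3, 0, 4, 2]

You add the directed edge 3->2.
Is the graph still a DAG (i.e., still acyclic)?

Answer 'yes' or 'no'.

Answer: yes

Derivation:
Given toposort: [1, 3, 0, 4, 2]
Position of 3: index 1; position of 2: index 4
New edge 3->2: forward
Forward edge: respects the existing order. Still a DAG, same toposort still valid.
Still a DAG? yes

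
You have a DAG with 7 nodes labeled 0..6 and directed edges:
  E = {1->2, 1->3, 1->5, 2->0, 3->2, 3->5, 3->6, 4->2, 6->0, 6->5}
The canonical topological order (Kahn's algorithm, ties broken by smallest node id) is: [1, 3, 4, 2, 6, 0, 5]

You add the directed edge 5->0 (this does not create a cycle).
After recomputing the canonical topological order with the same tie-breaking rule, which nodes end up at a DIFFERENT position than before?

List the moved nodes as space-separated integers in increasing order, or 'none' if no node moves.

Old toposort: [1, 3, 4, 2, 6, 0, 5]
Added edge 5->0
Recompute Kahn (smallest-id tiebreak):
  initial in-degrees: [3, 0, 3, 1, 0, 3, 1]
  ready (indeg=0): [1, 4]
  pop 1: indeg[2]->2; indeg[3]->0; indeg[5]->2 | ready=[3, 4] | order so far=[1]
  pop 3: indeg[2]->1; indeg[5]->1; indeg[6]->0 | ready=[4, 6] | order so far=[1, 3]
  pop 4: indeg[2]->0 | ready=[2, 6] | order so far=[1, 3, 4]
  pop 2: indeg[0]->2 | ready=[6] | order so far=[1, 3, 4, 2]
  pop 6: indeg[0]->1; indeg[5]->0 | ready=[5] | order so far=[1, 3, 4, 2, 6]
  pop 5: indeg[0]->0 | ready=[0] | order so far=[1, 3, 4, 2, 6, 5]
  pop 0: no out-edges | ready=[] | order so far=[1, 3, 4, 2, 6, 5, 0]
New canonical toposort: [1, 3, 4, 2, 6, 5, 0]
Compare positions:
  Node 0: index 5 -> 6 (moved)
  Node 1: index 0 -> 0 (same)
  Node 2: index 3 -> 3 (same)
  Node 3: index 1 -> 1 (same)
  Node 4: index 2 -> 2 (same)
  Node 5: index 6 -> 5 (moved)
  Node 6: index 4 -> 4 (same)
Nodes that changed position: 0 5

Answer: 0 5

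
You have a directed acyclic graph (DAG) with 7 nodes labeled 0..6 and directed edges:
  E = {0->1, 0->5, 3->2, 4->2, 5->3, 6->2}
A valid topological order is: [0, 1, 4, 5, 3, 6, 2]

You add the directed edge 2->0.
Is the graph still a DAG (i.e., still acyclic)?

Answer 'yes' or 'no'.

Given toposort: [0, 1, 4, 5, 3, 6, 2]
Position of 2: index 6; position of 0: index 0
New edge 2->0: backward (u after v in old order)
Backward edge: old toposort is now invalid. Check if this creates a cycle.
Does 0 already reach 2? Reachable from 0: [0, 1, 2, 3, 5]. YES -> cycle!
Still a DAG? no

Answer: no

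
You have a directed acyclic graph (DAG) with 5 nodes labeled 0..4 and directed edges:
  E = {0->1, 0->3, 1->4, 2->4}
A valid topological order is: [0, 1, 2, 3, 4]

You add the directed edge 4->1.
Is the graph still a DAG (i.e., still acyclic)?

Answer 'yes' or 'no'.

Given toposort: [0, 1, 2, 3, 4]
Position of 4: index 4; position of 1: index 1
New edge 4->1: backward (u after v in old order)
Backward edge: old toposort is now invalid. Check if this creates a cycle.
Does 1 already reach 4? Reachable from 1: [1, 4]. YES -> cycle!
Still a DAG? no

Answer: no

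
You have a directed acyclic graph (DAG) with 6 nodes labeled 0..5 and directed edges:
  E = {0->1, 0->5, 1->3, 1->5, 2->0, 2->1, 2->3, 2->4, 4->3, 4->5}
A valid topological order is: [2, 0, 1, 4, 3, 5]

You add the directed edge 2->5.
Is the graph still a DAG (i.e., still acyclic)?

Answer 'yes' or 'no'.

Given toposort: [2, 0, 1, 4, 3, 5]
Position of 2: index 0; position of 5: index 5
New edge 2->5: forward
Forward edge: respects the existing order. Still a DAG, same toposort still valid.
Still a DAG? yes

Answer: yes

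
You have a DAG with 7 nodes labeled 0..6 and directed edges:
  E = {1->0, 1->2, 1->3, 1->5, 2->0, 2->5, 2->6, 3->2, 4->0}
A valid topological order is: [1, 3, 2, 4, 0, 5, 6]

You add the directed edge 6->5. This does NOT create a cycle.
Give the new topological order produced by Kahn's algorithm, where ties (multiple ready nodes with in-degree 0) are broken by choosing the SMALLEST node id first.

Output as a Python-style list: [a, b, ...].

Old toposort: [1, 3, 2, 4, 0, 5, 6]
Added edge: 6->5
Position of 6 (6) > position of 5 (5). Must reorder: 6 must now come before 5.
Run Kahn's algorithm (break ties by smallest node id):
  initial in-degrees: [3, 0, 2, 1, 0, 3, 1]
  ready (indeg=0): [1, 4]
  pop 1: indeg[0]->2; indeg[2]->1; indeg[3]->0; indeg[5]->2 | ready=[3, 4] | order so far=[1]
  pop 3: indeg[2]->0 | ready=[2, 4] | order so far=[1, 3]
  pop 2: indeg[0]->1; indeg[5]->1; indeg[6]->0 | ready=[4, 6] | order so far=[1, 3, 2]
  pop 4: indeg[0]->0 | ready=[0, 6] | order so far=[1, 3, 2, 4]
  pop 0: no out-edges | ready=[6] | order so far=[1, 3, 2, 4, 0]
  pop 6: indeg[5]->0 | ready=[5] | order so far=[1, 3, 2, 4, 0, 6]
  pop 5: no out-edges | ready=[] | order so far=[1, 3, 2, 4, 0, 6, 5]
  Result: [1, 3, 2, 4, 0, 6, 5]

Answer: [1, 3, 2, 4, 0, 6, 5]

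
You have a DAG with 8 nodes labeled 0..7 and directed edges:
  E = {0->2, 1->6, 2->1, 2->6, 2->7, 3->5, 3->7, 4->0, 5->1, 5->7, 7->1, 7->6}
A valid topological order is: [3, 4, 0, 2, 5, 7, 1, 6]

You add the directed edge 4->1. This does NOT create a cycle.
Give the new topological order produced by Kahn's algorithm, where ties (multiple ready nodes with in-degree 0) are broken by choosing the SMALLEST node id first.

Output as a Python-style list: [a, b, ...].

Answer: [3, 4, 0, 2, 5, 7, 1, 6]

Derivation:
Old toposort: [3, 4, 0, 2, 5, 7, 1, 6]
Added edge: 4->1
Position of 4 (1) < position of 1 (6). Old order still valid.
Run Kahn's algorithm (break ties by smallest node id):
  initial in-degrees: [1, 4, 1, 0, 0, 1, 3, 3]
  ready (indeg=0): [3, 4]
  pop 3: indeg[5]->0; indeg[7]->2 | ready=[4, 5] | order so far=[3]
  pop 4: indeg[0]->0; indeg[1]->3 | ready=[0, 5] | order so far=[3, 4]
  pop 0: indeg[2]->0 | ready=[2, 5] | order so far=[3, 4, 0]
  pop 2: indeg[1]->2; indeg[6]->2; indeg[7]->1 | ready=[5] | order so far=[3, 4, 0, 2]
  pop 5: indeg[1]->1; indeg[7]->0 | ready=[7] | order so far=[3, 4, 0, 2, 5]
  pop 7: indeg[1]->0; indeg[6]->1 | ready=[1] | order so far=[3, 4, 0, 2, 5, 7]
  pop 1: indeg[6]->0 | ready=[6] | order so far=[3, 4, 0, 2, 5, 7, 1]
  pop 6: no out-edges | ready=[] | order so far=[3, 4, 0, 2, 5, 7, 1, 6]
  Result: [3, 4, 0, 2, 5, 7, 1, 6]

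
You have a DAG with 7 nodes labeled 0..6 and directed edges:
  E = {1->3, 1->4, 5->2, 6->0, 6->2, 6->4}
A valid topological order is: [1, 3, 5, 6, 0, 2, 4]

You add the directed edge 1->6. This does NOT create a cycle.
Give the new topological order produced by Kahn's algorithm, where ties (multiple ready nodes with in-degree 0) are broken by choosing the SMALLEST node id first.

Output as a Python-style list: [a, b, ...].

Old toposort: [1, 3, 5, 6, 0, 2, 4]
Added edge: 1->6
Position of 1 (0) < position of 6 (3). Old order still valid.
Run Kahn's algorithm (break ties by smallest node id):
  initial in-degrees: [1, 0, 2, 1, 2, 0, 1]
  ready (indeg=0): [1, 5]
  pop 1: indeg[3]->0; indeg[4]->1; indeg[6]->0 | ready=[3, 5, 6] | order so far=[1]
  pop 3: no out-edges | ready=[5, 6] | order so far=[1, 3]
  pop 5: indeg[2]->1 | ready=[6] | order so far=[1, 3, 5]
  pop 6: indeg[0]->0; indeg[2]->0; indeg[4]->0 | ready=[0, 2, 4] | order so far=[1, 3, 5, 6]
  pop 0: no out-edges | ready=[2, 4] | order so far=[1, 3, 5, 6, 0]
  pop 2: no out-edges | ready=[4] | order so far=[1, 3, 5, 6, 0, 2]
  pop 4: no out-edges | ready=[] | order so far=[1, 3, 5, 6, 0, 2, 4]
  Result: [1, 3, 5, 6, 0, 2, 4]

Answer: [1, 3, 5, 6, 0, 2, 4]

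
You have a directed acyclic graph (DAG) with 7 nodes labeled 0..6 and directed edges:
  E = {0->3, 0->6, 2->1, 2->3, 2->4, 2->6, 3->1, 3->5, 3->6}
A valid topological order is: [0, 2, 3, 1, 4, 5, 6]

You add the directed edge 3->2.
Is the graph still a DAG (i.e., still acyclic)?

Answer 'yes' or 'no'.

Given toposort: [0, 2, 3, 1, 4, 5, 6]
Position of 3: index 2; position of 2: index 1
New edge 3->2: backward (u after v in old order)
Backward edge: old toposort is now invalid. Check if this creates a cycle.
Does 2 already reach 3? Reachable from 2: [1, 2, 3, 4, 5, 6]. YES -> cycle!
Still a DAG? no

Answer: no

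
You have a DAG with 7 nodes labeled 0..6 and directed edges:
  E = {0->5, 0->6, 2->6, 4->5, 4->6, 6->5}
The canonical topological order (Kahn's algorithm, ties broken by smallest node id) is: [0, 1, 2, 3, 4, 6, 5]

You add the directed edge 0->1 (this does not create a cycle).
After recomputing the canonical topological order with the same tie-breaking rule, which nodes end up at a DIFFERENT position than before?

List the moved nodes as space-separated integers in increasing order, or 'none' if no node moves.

Old toposort: [0, 1, 2, 3, 4, 6, 5]
Added edge 0->1
Recompute Kahn (smallest-id tiebreak):
  initial in-degrees: [0, 1, 0, 0, 0, 3, 3]
  ready (indeg=0): [0, 2, 3, 4]
  pop 0: indeg[1]->0; indeg[5]->2; indeg[6]->2 | ready=[1, 2, 3, 4] | order so far=[0]
  pop 1: no out-edges | ready=[2, 3, 4] | order so far=[0, 1]
  pop 2: indeg[6]->1 | ready=[3, 4] | order so far=[0, 1, 2]
  pop 3: no out-edges | ready=[4] | order so far=[0, 1, 2, 3]
  pop 4: indeg[5]->1; indeg[6]->0 | ready=[6] | order so far=[0, 1, 2, 3, 4]
  pop 6: indeg[5]->0 | ready=[5] | order so far=[0, 1, 2, 3, 4, 6]
  pop 5: no out-edges | ready=[] | order so far=[0, 1, 2, 3, 4, 6, 5]
New canonical toposort: [0, 1, 2, 3, 4, 6, 5]
Compare positions:
  Node 0: index 0 -> 0 (same)
  Node 1: index 1 -> 1 (same)
  Node 2: index 2 -> 2 (same)
  Node 3: index 3 -> 3 (same)
  Node 4: index 4 -> 4 (same)
  Node 5: index 6 -> 6 (same)
  Node 6: index 5 -> 5 (same)
Nodes that changed position: none

Answer: none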